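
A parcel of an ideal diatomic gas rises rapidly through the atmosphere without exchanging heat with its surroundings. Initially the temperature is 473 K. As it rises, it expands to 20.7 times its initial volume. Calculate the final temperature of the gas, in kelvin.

Adiabatic: T₁V₁^(γ−1) = T₂V₂^(γ−1) ⇒ T₂ = T₁ (V₁/V₂)^(γ−1).
For a diatomic ideal gas γ = 7/5, so γ−1 = 2/5.
T₂ = 473 × (1/20.7)^(2/5) = 140.8 K.

T₂ ≈ 141 K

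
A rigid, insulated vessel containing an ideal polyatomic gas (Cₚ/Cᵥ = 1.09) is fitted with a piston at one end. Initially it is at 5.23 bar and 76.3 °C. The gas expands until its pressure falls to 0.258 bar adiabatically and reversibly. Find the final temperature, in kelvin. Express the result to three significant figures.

T₂ ≈ 273 K

Adiabatic: T₂/T₁ = (P₂/P₁)^((γ−1)/γ).
T₁ = 76.3 °C = 349.4 K.
T₂ = 349.4 × (0.258/5.23)^(0.0826) = 272.6 K.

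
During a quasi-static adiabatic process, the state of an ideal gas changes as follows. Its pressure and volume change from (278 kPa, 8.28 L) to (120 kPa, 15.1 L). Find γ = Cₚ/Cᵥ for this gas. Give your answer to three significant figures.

γ ≈ 1.40

PV^γ = const ⇒ γ = ln(P₂/P₁) / ln(V₁/V₂).
γ = ln(120/278) / ln(8.28/15.1) = 1.398.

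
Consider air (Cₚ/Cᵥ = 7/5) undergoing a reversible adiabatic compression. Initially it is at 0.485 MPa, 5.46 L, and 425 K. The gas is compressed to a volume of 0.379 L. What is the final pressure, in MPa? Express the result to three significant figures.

P₂ ≈ 20.3 MPa

Since PV^γ is constant along a reversible adiabat, P₂ = P₁ (V₁/V₂)^γ.
P₂ = 0.485 × (5.46/0.379)^(7/5) = 20.31 MPa.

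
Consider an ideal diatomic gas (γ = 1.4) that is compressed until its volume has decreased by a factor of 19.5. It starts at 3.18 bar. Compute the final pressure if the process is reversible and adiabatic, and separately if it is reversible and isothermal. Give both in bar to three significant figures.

Isothermal: P₂ = P₁(V₁/V₂) = 3.18×19.5 = 62.01 bar.
Adiabatic: P₂ = P₁(V₁/V₂)^γ = 3.18×19.5^(1.4) = 203.5 bar.

adiabatic: 203 bar; isothermal: 62.0 bar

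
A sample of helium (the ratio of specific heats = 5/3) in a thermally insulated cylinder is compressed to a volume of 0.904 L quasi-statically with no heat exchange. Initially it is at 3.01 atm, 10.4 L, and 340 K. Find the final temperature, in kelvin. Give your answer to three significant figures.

T₂ ≈ 1730 K

For a reversible adiabat TV^(γ−1) is constant, so T₂ = T₁ (V₁/V₂)^(γ−1).
T₂ = 340 × (10.4/0.904)^(2/3) = 1733 K.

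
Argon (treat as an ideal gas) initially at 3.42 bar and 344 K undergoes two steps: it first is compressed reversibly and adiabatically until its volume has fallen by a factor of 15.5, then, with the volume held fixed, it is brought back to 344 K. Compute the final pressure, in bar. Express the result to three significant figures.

P₃ ≈ 53.0 bar

For a monatomic ideal gas γ = 5/3.
Adiabatic step (PV^γ = const): P₂ = 3.42×15.5^(5/3) = 329.5 bar; T₂ = 344×15.5^(2/3) = 2139 K.
Isochoric: P₃ = P₂(T₃/T₂) = 329.5 × (344/2139) = 53.01 bar.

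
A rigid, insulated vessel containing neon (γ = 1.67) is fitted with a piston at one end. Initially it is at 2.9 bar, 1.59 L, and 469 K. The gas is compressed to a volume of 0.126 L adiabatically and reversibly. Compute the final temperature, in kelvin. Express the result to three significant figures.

T₂ ≈ 2560 K

For a reversible adiabat TV^(γ−1) is constant, so T₂ = T₁ (V₁/V₂)^(γ−1).
T₂ = 469 × (1.59/0.126)^(0.67) = 2564 K.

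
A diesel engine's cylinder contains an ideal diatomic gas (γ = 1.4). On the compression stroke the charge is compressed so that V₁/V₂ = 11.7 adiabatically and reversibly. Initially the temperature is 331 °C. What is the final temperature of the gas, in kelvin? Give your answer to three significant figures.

For a reversible adiabat TV^(γ−1) is constant, so T₂ = T₁ (V₁/V₂)^(γ−1).
T₁ = 331 °C = 604.1 K.
T₂ = 604.1 × 11.7^(0.4) = 1616 K.

T₂ ≈ 1620 K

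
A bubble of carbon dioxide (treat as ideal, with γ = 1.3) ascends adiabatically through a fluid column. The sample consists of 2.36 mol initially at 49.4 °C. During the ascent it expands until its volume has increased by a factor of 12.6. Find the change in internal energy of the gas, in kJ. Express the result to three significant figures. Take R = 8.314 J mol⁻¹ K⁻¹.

ΔU ≈ -11.2 kJ

For a reversible adiabat TV^(γ−1) is constant, so T₂ = T₁ (V₁/V₂)^(γ−1).
T₁ = 49.4 °C = 322.5 K.
T₂ = 322.5 × (1/12.6)^(0.3) = 150.8 K.
Q = 0, so ΔU = W_on_gas = nCᵥΔT with Cᵥ = R/(γ−1) = 27.71 J/(mol·K).
ΔU = 2.36 × 27.71 × (150.8 − 322.5) = -11230 J.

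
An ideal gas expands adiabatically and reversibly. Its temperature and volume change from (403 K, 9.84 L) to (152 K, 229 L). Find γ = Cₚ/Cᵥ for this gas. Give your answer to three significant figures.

γ ≈ 1.31

TV^(γ−1) = const ⇒ γ − 1 = ln(T₂/T₁) / ln(V₁/V₂).
γ = 1 + ln(152/403) / ln(9.84/229) = 1.31.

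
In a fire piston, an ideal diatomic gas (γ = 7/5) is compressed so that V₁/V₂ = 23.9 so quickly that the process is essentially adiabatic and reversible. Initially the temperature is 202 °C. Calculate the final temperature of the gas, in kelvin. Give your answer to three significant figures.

T₂ ≈ 1690 K

Adiabatic: T₁V₁^(γ−1) = T₂V₂^(γ−1) ⇒ T₂ = T₁ (V₁/V₂)^(γ−1).
T₁ = 202 °C = 475.1 K.
T₂ = 475.1 × 23.9^(2/5) = 1691 K.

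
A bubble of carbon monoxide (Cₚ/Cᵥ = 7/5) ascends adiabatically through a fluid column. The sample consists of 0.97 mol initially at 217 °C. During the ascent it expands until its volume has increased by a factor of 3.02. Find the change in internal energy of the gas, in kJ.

For a reversible adiabat TV^(γ−1) is constant, so T₂ = T₁ (V₁/V₂)^(γ−1).
T₁ = 217 °C = 490.1 K.
T₂ = 490.1 × (1/3.02)^(2/5) = 315 K.
Q = 0, so ΔU = W_on_gas = nCᵥΔT with Cᵥ = R/(γ−1) = 20.79 J/(mol·K).
ΔU = 0.97 × 20.79 × (315 − 490.1) = -3531 J.

ΔU ≈ -3.53 kJ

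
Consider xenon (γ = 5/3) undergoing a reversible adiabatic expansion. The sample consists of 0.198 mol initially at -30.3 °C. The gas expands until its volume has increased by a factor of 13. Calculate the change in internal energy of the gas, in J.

ΔU ≈ -491 J

Adiabatic: T₁V₁^(γ−1) = T₂V₂^(γ−1) ⇒ T₂ = T₁ (V₁/V₂)^(γ−1).
T₁ = -30.3 °C = 242.8 K.
T₂ = 242.8 × (1/13)^(2/3) = 43.92 K.
Q = 0, so ΔU = W_on_gas = nCᵥΔT with Cᵥ = R/(γ−1) = 12.47 J/(mol·K).
ΔU = 0.198 × 12.47 × (43.92 − 242.8) = -491.2 J.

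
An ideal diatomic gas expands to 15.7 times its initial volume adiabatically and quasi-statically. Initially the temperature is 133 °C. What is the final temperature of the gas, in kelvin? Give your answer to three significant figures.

T₂ ≈ 135 K

For a reversible adiabat TV^(γ−1) is constant, so T₂ = T₁ (V₁/V₂)^(γ−1).
For a diatomic ideal gas γ = 7/5, so γ−1 = 2/5.
T₁ = 133 °C = 406.1 K.
T₂ = 406.1 × (1/15.7)^(2/5) = 135 K.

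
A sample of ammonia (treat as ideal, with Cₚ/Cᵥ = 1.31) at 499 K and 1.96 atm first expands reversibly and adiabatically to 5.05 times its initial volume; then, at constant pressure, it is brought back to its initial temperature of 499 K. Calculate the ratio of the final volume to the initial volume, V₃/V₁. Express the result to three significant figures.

Adiabatic step: V₂/V₁ = 5.05; T₂ = T₁·(1/5.05)^(0.31) = 302.1 K.
Isobaric step: V₃/V₂ = T₃/T₂ = 499/302.1.
V₃/V₁ = (V₂/V₁)(V₃/V₂) = 5.05 × (499/302.1) = 8.343.

V₃/V₁ ≈ 8.34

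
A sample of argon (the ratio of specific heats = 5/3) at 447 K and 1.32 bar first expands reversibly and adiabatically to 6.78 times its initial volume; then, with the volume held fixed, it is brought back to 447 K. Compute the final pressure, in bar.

P₃ ≈ 0.195 bar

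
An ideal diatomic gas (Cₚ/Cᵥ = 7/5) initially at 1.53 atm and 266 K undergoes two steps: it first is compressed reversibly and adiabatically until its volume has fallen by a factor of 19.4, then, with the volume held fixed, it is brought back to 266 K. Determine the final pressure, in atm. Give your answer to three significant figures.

P₃ ≈ 29.7 atm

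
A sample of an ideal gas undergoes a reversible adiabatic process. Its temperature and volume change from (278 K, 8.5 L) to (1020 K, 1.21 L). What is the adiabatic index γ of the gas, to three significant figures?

γ ≈ 1.67

TV^(γ−1) = const ⇒ γ − 1 = ln(T₂/T₁) / ln(V₁/V₂).
γ = 1 + ln(1020/278) / ln(8.5/1.21) = 1.667.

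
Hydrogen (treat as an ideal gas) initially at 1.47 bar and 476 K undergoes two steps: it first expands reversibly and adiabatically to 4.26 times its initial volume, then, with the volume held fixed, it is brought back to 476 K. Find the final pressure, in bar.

For a diatomic ideal gas γ = 7/5.
Adiabatic step (PV^γ = const): P₂ = 1.47×(1/4.26)^(7/5) = 0.1933 bar; T₂ = 476×(1/4.26)^(2/5) = 266.6 K.
Isochoric: P₃ = P₂(T₃/T₂) = 0.1933 × (476/266.6) = 0.3451 bar.

P₃ ≈ 0.345 bar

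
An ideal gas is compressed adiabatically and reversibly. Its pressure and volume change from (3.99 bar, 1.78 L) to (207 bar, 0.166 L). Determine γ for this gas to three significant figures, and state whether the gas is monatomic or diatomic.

PV^γ = const ⇒ γ = ln(P₂/P₁) / ln(V₁/V₂).
γ = ln(207/3.99) / ln(1.78/0.166) = 1.665.
γ ≈ 1.66 is close to 5/3, so the gas is monatomic.

γ ≈ 1.66; monatomic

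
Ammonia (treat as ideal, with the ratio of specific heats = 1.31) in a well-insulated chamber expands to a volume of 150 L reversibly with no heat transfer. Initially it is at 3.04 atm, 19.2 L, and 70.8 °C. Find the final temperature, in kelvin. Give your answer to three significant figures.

T₂ ≈ 182 K

Adiabatic: T₁V₁^(γ−1) = T₂V₂^(γ−1) ⇒ T₂ = T₁ (V₁/V₂)^(γ−1).
T₁ = 70.8 °C = 343.9 K.
T₂ = 343.9 × (19.2/150)^(0.31) = 181.9 K.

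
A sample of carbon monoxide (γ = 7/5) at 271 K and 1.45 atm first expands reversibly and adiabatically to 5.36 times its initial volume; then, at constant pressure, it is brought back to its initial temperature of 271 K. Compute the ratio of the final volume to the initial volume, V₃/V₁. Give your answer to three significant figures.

Adiabatic step: V₂/V₁ = 5.36; T₂ = T₁·(1/5.36)^(2/5) = 138.5 K.
Isobaric step: V₃/V₂ = T₃/T₂ = 271/138.5.
V₃/V₁ = (V₂/V₁)(V₃/V₂) = 5.36 × (271/138.5) = 10.49.

V₃/V₁ ≈ 10.5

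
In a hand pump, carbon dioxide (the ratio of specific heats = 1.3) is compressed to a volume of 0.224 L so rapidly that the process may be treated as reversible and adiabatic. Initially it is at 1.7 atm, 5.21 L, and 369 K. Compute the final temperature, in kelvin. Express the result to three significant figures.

T₂ ≈ 948 K

Adiabatic: T₁V₁^(γ−1) = T₂V₂^(γ−1) ⇒ T₂ = T₁ (V₁/V₂)^(γ−1).
T₂ = 369 × (5.21/0.224)^(0.3) = 948.4 K.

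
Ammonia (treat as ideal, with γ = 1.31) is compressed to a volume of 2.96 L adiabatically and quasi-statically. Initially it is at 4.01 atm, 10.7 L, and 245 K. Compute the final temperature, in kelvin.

For a reversible adiabat TV^(γ−1) is constant, so T₂ = T₁ (V₁/V₂)^(γ−1).
T₂ = 245 × (10.7/2.96)^(0.31) = 364.9 K.

T₂ ≈ 365 K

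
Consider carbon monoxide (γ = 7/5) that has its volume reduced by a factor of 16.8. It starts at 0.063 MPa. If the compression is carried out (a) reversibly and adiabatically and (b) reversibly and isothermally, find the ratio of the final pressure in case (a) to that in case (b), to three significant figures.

P_adiabatic / P_isothermal ≈ 3.09

Isothermal: P_b = P₁(V₁/V₂) = 0.063×16.8.
Adiabatic: P_a = P₁(V₁/V₂)^γ = 0.063×16.8^(7/5).
P_a/P_b = (V₁/V₂)^(γ−1) = 16.8^(2/5) = 3.091.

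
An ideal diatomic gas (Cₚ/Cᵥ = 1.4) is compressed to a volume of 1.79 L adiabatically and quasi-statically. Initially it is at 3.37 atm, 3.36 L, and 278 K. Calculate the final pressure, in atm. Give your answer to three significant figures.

P₂ ≈ 8.14 atm

Since PV^γ is constant along a reversible adiabat, P₂ = P₁ (V₁/V₂)^γ.
P₂ = 3.37 × (3.36/1.79)^(1.4) = 8.138 atm.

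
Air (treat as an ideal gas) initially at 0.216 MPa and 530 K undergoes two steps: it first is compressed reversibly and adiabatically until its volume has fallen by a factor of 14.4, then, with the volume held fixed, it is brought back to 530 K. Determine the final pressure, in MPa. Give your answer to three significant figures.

P₃ ≈ 3.11 MPa

For a diatomic ideal gas γ = 7/5.
Adiabatic step (PV^γ = const): P₂ = 0.216×14.4^(7/5) = 9.04 MPa; T₂ = 530×14.4^(2/5) = 1540 K.
Isochoric: P₃ = P₂(T₃/T₂) = 9.04 × (530/1540) = 3.11 MPa.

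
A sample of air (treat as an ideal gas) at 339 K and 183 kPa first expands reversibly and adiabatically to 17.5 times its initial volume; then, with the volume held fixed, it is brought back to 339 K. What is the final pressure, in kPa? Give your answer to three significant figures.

P₃ ≈ 10.5 kPa

For a diatomic ideal gas γ = 7/5.
Adiabatic step (PV^γ = const): P₂ = 183×(1/17.5)^(7/5) = 3.328 kPa; T₂ = 339×(1/17.5)^(2/5) = 107.9 K.
Isochoric: P₃ = P₂(T₃/T₂) = 3.328 × (339/107.9) = 10.46 kPa.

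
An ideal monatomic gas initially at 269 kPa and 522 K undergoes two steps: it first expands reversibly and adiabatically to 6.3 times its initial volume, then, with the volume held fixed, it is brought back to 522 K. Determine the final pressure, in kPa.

P₃ ≈ 42.7 kPa

For a monatomic ideal gas γ = 5/3.
Adiabatic step (PV^γ = const): P₂ = 269×(1/6.3)^(5/3) = 12.52 kPa; T₂ = 522×(1/6.3)^(2/3) = 153 K.
Isochoric: P₃ = P₂(T₃/T₂) = 12.52 × (522/153) = 42.7 kPa.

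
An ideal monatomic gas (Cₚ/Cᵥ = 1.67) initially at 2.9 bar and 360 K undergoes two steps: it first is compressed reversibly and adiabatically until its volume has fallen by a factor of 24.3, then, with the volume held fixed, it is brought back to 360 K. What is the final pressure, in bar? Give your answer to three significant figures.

P₃ ≈ 70.5 bar

Adiabatic step (PV^γ = const): P₂ = 2.9×24.3^(1.67) = 597.5 bar; T₂ = 360×24.3^(0.67) = 3053 K.
Isochoric: P₃ = P₂(T₃/T₂) = 597.5 × (360/3053) = 70.47 bar.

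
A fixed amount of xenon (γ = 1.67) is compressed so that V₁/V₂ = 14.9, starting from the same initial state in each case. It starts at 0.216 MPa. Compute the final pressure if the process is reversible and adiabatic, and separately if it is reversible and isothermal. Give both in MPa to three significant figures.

Isothermal: P₂ = P₁(V₁/V₂) = 0.216×14.9 = 3.218 MPa.
Adiabatic: P₂ = P₁(V₁/V₂)^γ = 0.216×14.9^(1.67) = 19.66 MPa.

adiabatic: 19.7 MPa; isothermal: 3.22 MPa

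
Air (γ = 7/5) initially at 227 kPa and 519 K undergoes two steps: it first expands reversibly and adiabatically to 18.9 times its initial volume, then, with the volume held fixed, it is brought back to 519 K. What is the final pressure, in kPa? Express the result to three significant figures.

P₃ ≈ 12.0 kPa

Adiabatic step (PV^γ = const): P₂ = 227×(1/18.9)^(7/5) = 3.707 kPa; T₂ = 519×(1/18.9)^(2/5) = 160.2 K.
Isochoric: P₃ = P₂(T₃/T₂) = 3.707 × (519/160.2) = 12.01 kPa.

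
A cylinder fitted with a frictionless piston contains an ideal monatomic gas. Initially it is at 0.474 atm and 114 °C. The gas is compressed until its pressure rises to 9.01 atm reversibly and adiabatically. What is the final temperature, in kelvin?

T₂ ≈ 1260 K

Along an adiabat T P^((1−γ)/γ) is constant, so T₂ = T₁ (P₂/P₁)^((γ−1)/γ).
For a monatomic ideal gas γ = 5/3, so (γ−1)/γ = 2/5.
T₁ = 114 °C = 387.1 K.
T₂ = 387.1 × (9.01/0.474)^(2/5) = 1257 K.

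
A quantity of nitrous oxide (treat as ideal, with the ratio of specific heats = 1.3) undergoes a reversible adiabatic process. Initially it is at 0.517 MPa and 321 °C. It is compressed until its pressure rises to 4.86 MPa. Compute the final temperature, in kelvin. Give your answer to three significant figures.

Along an adiabat T P^((1−γ)/γ) is constant, so T₂ = T₁ (P₂/P₁)^((γ−1)/γ).
T₁ = 321 °C = 594.1 K.
T₂ = 594.1 × (4.86/0.517)^(0.231) = 996.5 K.

T₂ ≈ 996 K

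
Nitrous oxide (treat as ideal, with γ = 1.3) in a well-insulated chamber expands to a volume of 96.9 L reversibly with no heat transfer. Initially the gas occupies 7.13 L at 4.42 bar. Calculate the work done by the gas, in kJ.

P₂ = P₁(V₁/V₂)^γ = 4.42×(7.13/96.9)^(1.3) = 0.1487 bar.
For a reversible adiabat, W_by_gas = (P₁V₁ − P₂V₂)/(γ−1).
W_by = (442000×0.00713 − 14870×0.0969) / (0.3) = 5703 J.

W ≈ 5.70 kJ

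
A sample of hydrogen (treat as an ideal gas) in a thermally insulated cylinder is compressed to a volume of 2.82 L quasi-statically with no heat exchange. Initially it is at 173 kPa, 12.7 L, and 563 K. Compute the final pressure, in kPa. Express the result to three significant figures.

P₂ ≈ 1420 kPa

Adiabatic: P₁V₁^γ = P₂V₂^γ ⇒ P₂ = P₁ (V₁/V₂)^γ.
γ = 7/5 for a diatomic ideal gas.
P₂ = 173 × (12.7/2.82)^(7/5) = 1422 kPa.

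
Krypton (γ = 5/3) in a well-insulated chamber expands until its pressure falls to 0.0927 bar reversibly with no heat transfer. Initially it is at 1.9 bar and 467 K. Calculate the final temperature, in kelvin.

T₂ ≈ 140 K

Adiabatic: T₂/T₁ = (P₂/P₁)^((γ−1)/γ).
T₂ = 467 × (0.0927/1.9)^(2/5) = 139.5 K.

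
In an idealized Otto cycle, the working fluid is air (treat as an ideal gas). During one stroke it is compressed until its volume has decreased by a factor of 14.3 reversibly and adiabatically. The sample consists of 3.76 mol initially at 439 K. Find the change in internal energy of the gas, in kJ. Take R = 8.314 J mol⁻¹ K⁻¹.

Adiabatic: T₁V₁^(γ−1) = T₂V₂^(γ−1) ⇒ T₂ = T₁ (V₁/V₂)^(γ−1).
γ = 7/5 for a diatomic ideal gas, so γ−1 = 2/5.
T₂ = 439 × 14.3^(2/5) = 1272 K.
Q = 0, so ΔU = W_on_gas = nCᵥΔT with Cᵥ = R/(γ−1) = 20.79 J/(mol·K).
ΔU = 3.76 × 20.79 × (1272 − 439) = 65130 J.

ΔU ≈ 65.1 kJ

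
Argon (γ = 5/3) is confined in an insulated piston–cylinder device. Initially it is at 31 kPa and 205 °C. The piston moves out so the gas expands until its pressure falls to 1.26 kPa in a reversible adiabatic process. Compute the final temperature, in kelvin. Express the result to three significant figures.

Along an adiabat T P^((1−γ)/γ) is constant, so T₂ = T₁ (P₂/P₁)^((γ−1)/γ).
T₁ = 205 °C = 478.1 K.
T₂ = 478.1 × (1.26/31)^(2/5) = 132.8 K.

T₂ ≈ 133 K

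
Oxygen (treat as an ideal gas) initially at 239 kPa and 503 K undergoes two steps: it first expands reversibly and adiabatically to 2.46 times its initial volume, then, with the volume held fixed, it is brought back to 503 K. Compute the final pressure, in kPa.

For a diatomic ideal gas γ = 7/5.
Adiabatic step (PV^γ = const): P₂ = 239×(1/2.46)^(7/5) = 67.78 kPa; T₂ = 503×(1/2.46)^(2/5) = 350.9 K.
Isochoric: P₃ = P₂(T₃/T₂) = 67.78 × (503/350.9) = 97.15 kPa.

P₃ ≈ 97.2 kPa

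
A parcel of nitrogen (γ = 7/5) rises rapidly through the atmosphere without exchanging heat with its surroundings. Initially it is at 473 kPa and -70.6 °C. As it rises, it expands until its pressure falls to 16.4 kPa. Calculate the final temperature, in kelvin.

T₂ ≈ 77.5 K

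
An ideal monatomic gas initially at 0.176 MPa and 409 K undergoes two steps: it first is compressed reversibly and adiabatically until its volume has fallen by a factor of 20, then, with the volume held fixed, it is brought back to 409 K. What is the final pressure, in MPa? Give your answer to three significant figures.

P₃ ≈ 3.52 MPa

For a monatomic ideal gas γ = 5/3.
Adiabatic step (PV^γ = const): P₂ = 0.176×20^(5/3) = 25.94 MPa; T₂ = 409×20^(2/3) = 3014 K.
Isochoric: P₃ = P₂(T₃/T₂) = 25.94 × (409/3014) = 3.52 MPa.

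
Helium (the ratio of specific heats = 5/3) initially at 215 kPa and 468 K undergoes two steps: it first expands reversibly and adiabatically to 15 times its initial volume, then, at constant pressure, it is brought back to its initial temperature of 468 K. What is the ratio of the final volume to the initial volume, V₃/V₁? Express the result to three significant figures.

V₃/V₁ ≈ 91.2

Adiabatic step: V₂/V₁ = 15; T₂ = T₁·(1/15)^(2/3) = 76.95 K.
Isobaric step: V₃/V₂ = T₃/T₂ = 468/76.95.
V₃/V₁ = (V₂/V₁)(V₃/V₂) = 15 × (468/76.95) = 91.23.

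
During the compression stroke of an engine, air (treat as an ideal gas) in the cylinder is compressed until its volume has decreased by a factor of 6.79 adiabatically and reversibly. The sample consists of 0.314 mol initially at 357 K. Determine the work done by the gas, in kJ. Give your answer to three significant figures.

W ≈ -2.68 kJ

Adiabatic: T₁V₁^(γ−1) = T₂V₂^(γ−1) ⇒ T₂ = T₁ (V₁/V₂)^(γ−1).
γ = 7/5 for a diatomic ideal gas, so γ−1 = 2/5.
T₂ = 357 × 6.79^(2/5) = 768.1 K.
Q = 0, so ΔU = W_on_gas = nCᵥΔT with Cᵥ = R/(γ−1) = 20.79 J/(mol·K).
ΔU = 0.314 × 20.79 × (768.1 − 357) = 2683 J.
Work done by the gas = −ΔU = -2683 J.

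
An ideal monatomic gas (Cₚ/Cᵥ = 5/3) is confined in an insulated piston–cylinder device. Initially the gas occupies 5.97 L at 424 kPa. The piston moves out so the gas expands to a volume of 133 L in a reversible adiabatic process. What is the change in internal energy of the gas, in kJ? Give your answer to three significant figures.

P₂ = P₁(V₁/V₂)^γ = 424×(5.97/133)^(5/3) = 2.404 kPa.
For a reversible adiabat, W_by_gas = (P₁V₁ − P₂V₂)/(γ−1).
W_by = (424000×0.00597 − 2404×0.133) / (2/3) = 3317 J.
Q = 0 ⇒ ΔU = −W_by = -3317 J.

ΔU ≈ -3.32 kJ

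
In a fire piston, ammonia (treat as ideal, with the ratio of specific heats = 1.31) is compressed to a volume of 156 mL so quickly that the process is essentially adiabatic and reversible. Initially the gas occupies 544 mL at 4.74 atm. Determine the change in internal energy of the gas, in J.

P₂ = P₁(V₁/V₂)^γ = 4.74×(544/156)^(1.31) = 24.35 atm.
For a reversible adiabat, W_by_gas = (P₁V₁ − P₂V₂)/(γ−1).
W_by = (480300×0.000544 − 2.467×10^6×0.000156) / (0.31) = -398.5 J.
Q = 0 ⇒ ΔU = −W_by = 398.5 J.

ΔU ≈ 399 J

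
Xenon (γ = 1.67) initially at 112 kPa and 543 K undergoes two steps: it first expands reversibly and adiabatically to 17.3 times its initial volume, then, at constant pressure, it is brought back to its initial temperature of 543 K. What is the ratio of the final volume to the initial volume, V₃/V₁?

Adiabatic step: V₂/V₁ = 17.3; T₂ = T₁·(1/17.3)^(0.67) = 80.41 K.
Isobaric step: V₃/V₂ = T₃/T₂ = 543/80.41.
V₃/V₁ = (V₂/V₁)(V₃/V₂) = 17.3 × (543/80.41) = 116.8.

V₃/V₁ ≈ 117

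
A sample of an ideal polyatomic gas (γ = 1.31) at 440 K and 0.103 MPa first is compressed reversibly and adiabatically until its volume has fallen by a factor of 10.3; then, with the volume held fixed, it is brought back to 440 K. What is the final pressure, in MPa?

P₃ ≈ 1.06 MPa

Adiabatic step (PV^γ = const): P₂ = 0.103×10.3^(1.31) = 2.186 MPa; T₂ = 440×10.3^(0.31) = 906.6 K.
Isochoric: P₃ = P₂(T₃/T₂) = 2.186 × (440/906.6) = 1.061 MPa.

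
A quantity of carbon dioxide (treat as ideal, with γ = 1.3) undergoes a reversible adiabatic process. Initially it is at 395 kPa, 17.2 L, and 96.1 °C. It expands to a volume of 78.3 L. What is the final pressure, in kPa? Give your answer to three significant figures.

P₂ ≈ 55.1 kPa

Adiabatic: P₁V₁^γ = P₂V₂^γ ⇒ P₂ = P₁ (V₁/V₂)^γ.
P₂ = 395 × (17.2/78.3)^(1.3) = 55.07 kPa.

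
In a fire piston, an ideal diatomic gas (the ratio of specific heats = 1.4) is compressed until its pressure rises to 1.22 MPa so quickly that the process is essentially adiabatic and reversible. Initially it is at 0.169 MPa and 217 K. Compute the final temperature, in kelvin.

T₂ ≈ 382 K

Along an adiabat T P^((1−γ)/γ) is constant, so T₂ = T₁ (P₂/P₁)^((γ−1)/γ).
T₂ = 217 × (1.22/0.169)^(0.286) = 381.7 K.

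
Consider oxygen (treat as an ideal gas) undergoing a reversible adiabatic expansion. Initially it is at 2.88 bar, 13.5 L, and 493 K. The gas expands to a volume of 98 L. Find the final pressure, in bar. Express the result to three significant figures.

Since PV^γ is constant along a reversible adiabat, P₂ = P₁ (V₁/V₂)^γ.
γ = 7/5 for a diatomic ideal gas.
P₂ = 2.88 × (13.5/98)^(7/5) = 0.1795 bar.

P₂ ≈ 0.180 bar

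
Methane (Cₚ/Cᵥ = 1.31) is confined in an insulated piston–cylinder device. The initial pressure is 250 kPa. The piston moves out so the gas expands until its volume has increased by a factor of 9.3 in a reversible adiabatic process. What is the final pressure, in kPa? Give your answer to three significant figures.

P₂ ≈ 13.5 kPa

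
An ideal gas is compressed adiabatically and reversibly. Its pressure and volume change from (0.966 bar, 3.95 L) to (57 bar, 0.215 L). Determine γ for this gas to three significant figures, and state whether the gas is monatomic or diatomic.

γ ≈ 1.40; diatomic

PV^γ = const ⇒ γ = ln(P₂/P₁) / ln(V₁/V₂).
γ = ln(57/0.966) / ln(3.95/0.215) = 1.401.
γ ≈ 1.40 is close to 7/5, so the gas is diatomic.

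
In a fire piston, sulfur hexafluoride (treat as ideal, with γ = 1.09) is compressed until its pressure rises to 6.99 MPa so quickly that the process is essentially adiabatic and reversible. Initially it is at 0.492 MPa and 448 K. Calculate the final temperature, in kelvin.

T₂ ≈ 558 K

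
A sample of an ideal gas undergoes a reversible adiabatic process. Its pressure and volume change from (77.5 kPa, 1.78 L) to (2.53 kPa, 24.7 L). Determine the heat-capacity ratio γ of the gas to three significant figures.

γ ≈ 1.30

PV^γ = const ⇒ γ = ln(P₂/P₁) / ln(V₁/V₂).
γ = ln(2.53/77.5) / ln(1.78/24.7) = 1.301.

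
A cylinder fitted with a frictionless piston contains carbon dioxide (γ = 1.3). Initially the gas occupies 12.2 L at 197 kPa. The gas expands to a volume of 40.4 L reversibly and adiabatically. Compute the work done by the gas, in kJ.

P₂ = P₁(V₁/V₂)^γ = 197×(12.2/40.4)^(1.3) = 41.54 kPa.
For a reversible adiabat, W_by_gas = (P₁V₁ − P₂V₂)/(γ−1).
W_by = (197000×0.0122 − 41540×0.0404) / (0.3) = 2418 J.

W ≈ 2.42 kJ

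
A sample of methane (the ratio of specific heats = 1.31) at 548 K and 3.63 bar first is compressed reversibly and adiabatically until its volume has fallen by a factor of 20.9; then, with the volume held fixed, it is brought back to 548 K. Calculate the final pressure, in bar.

P₃ ≈ 75.9 bar

Adiabatic step (PV^γ = const): P₂ = 3.63×20.9^(1.31) = 194.7 bar; T₂ = 548×20.9^(0.31) = 1406 K.
Isochoric: P₃ = P₂(T₃/T₂) = 194.7 × (548/1406) = 75.87 bar.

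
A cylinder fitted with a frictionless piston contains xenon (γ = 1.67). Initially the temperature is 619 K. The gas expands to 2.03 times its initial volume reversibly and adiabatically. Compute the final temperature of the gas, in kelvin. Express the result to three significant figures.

For a reversible adiabat TV^(γ−1) is constant, so T₂ = T₁ (V₁/V₂)^(γ−1).
T₂ = 619 × (1/2.03)^(0.67) = 385.2 K.

T₂ ≈ 385 K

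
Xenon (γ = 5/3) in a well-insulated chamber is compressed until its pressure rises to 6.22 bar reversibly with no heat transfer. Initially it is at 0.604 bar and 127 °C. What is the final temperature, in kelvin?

T₂ ≈ 1020 K

Adiabatic: T₂/T₁ = (P₂/P₁)^((γ−1)/γ).
T₁ = 127 °C = 400.1 K.
T₂ = 400.1 × (6.22/0.604)^(2/5) = 1017 K.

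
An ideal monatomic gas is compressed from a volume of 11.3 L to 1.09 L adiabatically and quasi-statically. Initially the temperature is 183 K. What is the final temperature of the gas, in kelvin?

T₂ ≈ 870 K

For a reversible adiabat TV^(γ−1) is constant, so T₂ = T₁ (V₁/V₂)^(γ−1).
For a monatomic ideal gas γ = 5/3, so γ−1 = 2/3.
T₂ = 183 × (11.3/1.09)^(2/3) = 870.1 K.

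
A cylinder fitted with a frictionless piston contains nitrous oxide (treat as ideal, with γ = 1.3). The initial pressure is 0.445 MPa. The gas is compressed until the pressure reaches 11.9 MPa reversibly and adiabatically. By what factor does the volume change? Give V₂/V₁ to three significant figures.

V₂/V₁ ≈ 0.0798

From PV^γ = const, V₂/V₁ = (P₁/P₂)^(1/γ).
V₂/V₁ = (0.445/11.9)^(0.769) = 0.07983.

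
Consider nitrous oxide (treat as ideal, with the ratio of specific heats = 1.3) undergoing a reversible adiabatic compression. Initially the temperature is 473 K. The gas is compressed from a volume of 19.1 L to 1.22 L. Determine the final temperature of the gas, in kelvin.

T₂ ≈ 1080 K

Adiabatic: T₁V₁^(γ−1) = T₂V₂^(γ−1) ⇒ T₂ = T₁ (V₁/V₂)^(γ−1).
T₂ = 473 × (19.1/1.22)^(0.3) = 1080 K.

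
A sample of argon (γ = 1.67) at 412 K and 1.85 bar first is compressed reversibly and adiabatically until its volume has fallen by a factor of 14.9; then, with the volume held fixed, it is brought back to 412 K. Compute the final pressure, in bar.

P₃ ≈ 27.6 bar

Adiabatic step (PV^γ = const): P₂ = 1.85×14.9^(1.67) = 168.4 bar; T₂ = 412×14.9^(0.67) = 2517 K.
Isochoric: P₃ = P₂(T₃/T₂) = 168.4 × (412/2517) = 27.57 bar.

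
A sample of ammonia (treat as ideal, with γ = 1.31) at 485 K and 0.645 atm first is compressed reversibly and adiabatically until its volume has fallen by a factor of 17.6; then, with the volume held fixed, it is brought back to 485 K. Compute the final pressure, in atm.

Adiabatic step (PV^γ = const): P₂ = 0.645×17.6^(1.31) = 27.62 atm; T₂ = 485×17.6^(0.31) = 1180 K.
Isochoric: P₃ = P₂(T₃/T₂) = 27.62 × (485/1180) = 11.35 atm.

P₃ ≈ 11.4 atm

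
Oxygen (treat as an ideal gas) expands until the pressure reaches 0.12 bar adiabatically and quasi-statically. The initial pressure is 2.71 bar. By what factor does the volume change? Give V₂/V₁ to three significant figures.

From PV^γ = const, V₂/V₁ = (P₁/P₂)^(1/γ).
For a diatomic ideal gas γ = 7/5.
V₂/V₁ = (2.71/0.12)^(5/7) = 9.268.

V₂/V₁ ≈ 9.27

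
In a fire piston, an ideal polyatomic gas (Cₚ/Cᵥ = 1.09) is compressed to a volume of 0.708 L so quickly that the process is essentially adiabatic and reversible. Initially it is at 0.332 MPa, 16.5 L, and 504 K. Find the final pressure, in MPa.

P₂ ≈ 10.3 MPa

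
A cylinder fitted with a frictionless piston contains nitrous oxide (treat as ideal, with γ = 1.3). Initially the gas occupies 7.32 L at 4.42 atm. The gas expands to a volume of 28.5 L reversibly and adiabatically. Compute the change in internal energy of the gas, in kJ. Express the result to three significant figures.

P₂ = P₁(V₁/V₂)^γ = 4.42×(7.32/28.5)^(1.3) = 0.7551 atm.
For a reversible adiabat, W_by_gas = (P₁V₁ − P₂V₂)/(γ−1).
W_by = (447900×0.00732 − 76510×0.0285) / (0.3) = 3659 J.
Q = 0 ⇒ ΔU = −W_by = -3659 J.

ΔU ≈ -3.66 kJ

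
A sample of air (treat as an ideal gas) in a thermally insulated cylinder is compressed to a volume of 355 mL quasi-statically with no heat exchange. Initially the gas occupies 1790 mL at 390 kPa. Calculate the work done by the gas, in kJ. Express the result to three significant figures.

W ≈ -1.59 kJ

γ = 7/5 for a diatomic ideal gas.
P₂ = P₁(V₁/V₂)^γ = 390×(1790/355)^(7/5) = 3756 kPa.
For a reversible adiabat, W_by_gas = (P₁V₁ − P₂V₂)/(γ−1).
W_by = (390000×0.00179 − 3.756×10^6×0.000355) / (2/5) = -1588 J.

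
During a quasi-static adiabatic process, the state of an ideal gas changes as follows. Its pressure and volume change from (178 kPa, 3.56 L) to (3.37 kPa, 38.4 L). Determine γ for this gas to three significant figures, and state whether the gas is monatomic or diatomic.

γ ≈ 1.67; monatomic

PV^γ = const ⇒ γ = ln(P₂/P₁) / ln(V₁/V₂).
γ = ln(3.37/178) / ln(3.56/38.4) = 1.668.
γ ≈ 1.67 is close to 5/3, so the gas is monatomic.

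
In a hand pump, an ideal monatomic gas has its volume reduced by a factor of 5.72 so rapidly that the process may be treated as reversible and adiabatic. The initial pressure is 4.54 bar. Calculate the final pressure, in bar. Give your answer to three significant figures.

P₂ ≈ 83.1 bar

Since PV^γ is constant along a reversible adiabat, P₂ = P₁ (V₁/V₂)^γ.
For a monatomic ideal gas γ = 5/3.
P₂ = 4.54 × 5.72^(5/3) = 83.06 bar.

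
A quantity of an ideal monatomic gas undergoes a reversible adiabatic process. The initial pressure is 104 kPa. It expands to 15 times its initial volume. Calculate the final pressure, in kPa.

P₂ ≈ 1.14 kPa

Adiabatic: P₁V₁^γ = P₂V₂^γ ⇒ P₂ = P₁ (V₁/V₂)^γ.
For a monatomic ideal gas γ = 5/3.
P₂ = 104 × (1/15)^(5/3) = 1.14 kPa.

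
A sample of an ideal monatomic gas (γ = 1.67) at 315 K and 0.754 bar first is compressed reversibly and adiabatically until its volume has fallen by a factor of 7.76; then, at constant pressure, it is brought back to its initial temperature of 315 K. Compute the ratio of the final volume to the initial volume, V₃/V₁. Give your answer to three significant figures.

Adiabatic step: V₂/V₁ = 0.1289; T₂ = T₁·7.76^(0.67) = 1243 K.
Isobaric step: V₃/V₂ = T₃/T₂ = 315/1243.
V₃/V₁ = (V₂/V₁)(V₃/V₂) = 0.1289 × (315/1243) = 0.03265.

V₃/V₁ ≈ 0.0327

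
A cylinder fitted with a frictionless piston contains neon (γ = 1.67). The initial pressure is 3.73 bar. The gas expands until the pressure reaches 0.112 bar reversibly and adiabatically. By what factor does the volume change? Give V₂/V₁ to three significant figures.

From PV^γ = const, V₂/V₁ = (P₁/P₂)^(1/γ).
V₂/V₁ = (3.73/0.112)^(0.599) = 8.16.

V₂/V₁ ≈ 8.16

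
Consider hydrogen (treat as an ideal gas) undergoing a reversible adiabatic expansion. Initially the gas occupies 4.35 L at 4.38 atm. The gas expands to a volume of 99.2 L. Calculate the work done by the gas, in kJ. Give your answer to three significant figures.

γ = 7/5 for a diatomic ideal gas.
P₂ = P₁(V₁/V₂)^γ = 4.38×(4.35/99.2)^(7/5) = 0.05498 atm.
For a reversible adiabat, W_by_gas = (P₁V₁ − P₂V₂)/(γ−1).
W_by = (443800×0.00435 − 5571×0.0992) / (2/5) = 3445 J.

W ≈ 3.44 kJ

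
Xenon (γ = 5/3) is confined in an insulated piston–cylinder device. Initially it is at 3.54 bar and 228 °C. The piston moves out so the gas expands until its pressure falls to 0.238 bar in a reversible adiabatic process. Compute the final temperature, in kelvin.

T₂ ≈ 170 K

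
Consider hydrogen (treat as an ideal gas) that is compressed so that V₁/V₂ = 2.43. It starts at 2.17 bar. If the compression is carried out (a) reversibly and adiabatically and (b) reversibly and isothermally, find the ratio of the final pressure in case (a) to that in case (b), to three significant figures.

P_adiabatic / P_isothermal ≈ 1.43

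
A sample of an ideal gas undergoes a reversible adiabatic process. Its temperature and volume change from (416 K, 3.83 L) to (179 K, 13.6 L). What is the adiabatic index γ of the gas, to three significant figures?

γ ≈ 1.67

TV^(γ−1) = const ⇒ γ − 1 = ln(T₂/T₁) / ln(V₁/V₂).
γ = 1 + ln(179/416) / ln(3.83/13.6) = 1.665.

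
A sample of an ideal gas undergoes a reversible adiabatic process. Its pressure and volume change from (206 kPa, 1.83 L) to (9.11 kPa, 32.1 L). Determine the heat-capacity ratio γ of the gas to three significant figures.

PV^γ = const ⇒ γ = ln(P₂/P₁) / ln(V₁/V₂).
γ = ln(9.11/206) / ln(1.83/32.1) = 1.089.

γ ≈ 1.09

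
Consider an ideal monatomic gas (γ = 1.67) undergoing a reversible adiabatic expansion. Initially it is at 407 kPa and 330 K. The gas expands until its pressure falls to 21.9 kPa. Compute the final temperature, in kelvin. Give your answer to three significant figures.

Along an adiabat T P^((1−γ)/γ) is constant, so T₂ = T₁ (P₂/P₁)^((γ−1)/γ).
T₂ = 330 × (21.9/407)^(0.401) = 102.2 K.

T₂ ≈ 102 K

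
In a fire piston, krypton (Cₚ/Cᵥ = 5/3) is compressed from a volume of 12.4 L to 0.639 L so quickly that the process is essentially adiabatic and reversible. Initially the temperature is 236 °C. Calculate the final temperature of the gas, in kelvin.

T₂ ≈ 3680 K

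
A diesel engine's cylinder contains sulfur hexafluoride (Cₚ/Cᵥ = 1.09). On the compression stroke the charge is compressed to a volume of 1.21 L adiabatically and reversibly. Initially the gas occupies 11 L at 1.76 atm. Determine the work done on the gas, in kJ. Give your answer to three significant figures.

P₂ = P₁(V₁/V₂)^γ = 1.76×(11/1.21)^(1.09) = 19.52 atm.
For a reversible adiabat, W_by_gas = (P₁V₁ − P₂V₂)/(γ−1).
W_by = (178300×0.011 − 1.977×10^6×0.00121) / (0.09) = -4790 J.
W_on_gas = −W_by = 4790 J.

W ≈ 4.79 kJ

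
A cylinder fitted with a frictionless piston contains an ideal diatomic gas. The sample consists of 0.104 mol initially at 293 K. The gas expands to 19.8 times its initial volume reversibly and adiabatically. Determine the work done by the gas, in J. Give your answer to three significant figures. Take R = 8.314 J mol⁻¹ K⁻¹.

W ≈ 442 J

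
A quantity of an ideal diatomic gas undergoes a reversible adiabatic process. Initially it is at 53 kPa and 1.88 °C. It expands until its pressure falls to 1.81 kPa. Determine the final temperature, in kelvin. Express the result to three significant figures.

T₂ ≈ 105 K

Adiabatic: T₂/T₁ = (P₂/P₁)^((γ−1)/γ).
For a diatomic ideal gas γ = 7/5, so (γ−1)/γ = 2/7.
T₁ = 1.88 °C = 275 K.
T₂ = 275 × (1.81/53)^(2/7) = 104.8 K.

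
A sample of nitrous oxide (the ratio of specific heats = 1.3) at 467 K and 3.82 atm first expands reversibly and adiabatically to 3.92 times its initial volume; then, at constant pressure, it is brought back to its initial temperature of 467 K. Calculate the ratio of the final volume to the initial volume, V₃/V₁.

Adiabatic step: V₂/V₁ = 3.92; T₂ = T₁·(1/3.92)^(0.3) = 310 K.
Isobaric step: V₃/V₂ = T₃/T₂ = 467/310.
V₃/V₁ = (V₂/V₁)(V₃/V₂) = 3.92 × (467/310) = 5.906.

V₃/V₁ ≈ 5.91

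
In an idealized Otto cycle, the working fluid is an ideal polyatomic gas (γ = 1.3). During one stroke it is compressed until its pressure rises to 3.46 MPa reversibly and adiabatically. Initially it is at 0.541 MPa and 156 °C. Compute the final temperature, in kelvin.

T₂ ≈ 659 K

Adiabatic: T₂/T₁ = (P₂/P₁)^((γ−1)/γ).
T₁ = 156 °C = 429.1 K.
T₂ = 429.1 × (3.46/0.541)^(0.231) = 658.5 K.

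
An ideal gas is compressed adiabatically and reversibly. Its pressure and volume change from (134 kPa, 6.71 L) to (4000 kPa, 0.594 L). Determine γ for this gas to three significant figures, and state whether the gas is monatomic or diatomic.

γ ≈ 1.40; diatomic

PV^γ = const ⇒ γ = ln(P₂/P₁) / ln(V₁/V₂).
γ = ln(4000/134) / ln(6.71/0.594) = 1.401.
γ ≈ 1.40 is close to 7/5, so the gas is diatomic.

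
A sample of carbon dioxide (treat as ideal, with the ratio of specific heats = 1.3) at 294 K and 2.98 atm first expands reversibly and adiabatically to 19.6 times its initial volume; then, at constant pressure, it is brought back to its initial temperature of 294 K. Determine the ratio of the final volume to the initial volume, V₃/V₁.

Adiabatic step: V₂/V₁ = 19.6; T₂ = T₁·(1/19.6)^(0.3) = 120.4 K.
Isobaric step: V₃/V₂ = T₃/T₂ = 294/120.4.
V₃/V₁ = (V₂/V₁)(V₃/V₂) = 19.6 × (294/120.4) = 47.86.

V₃/V₁ ≈ 47.9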